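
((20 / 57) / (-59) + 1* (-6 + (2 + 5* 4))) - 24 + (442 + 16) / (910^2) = -11147112073 / 1392450150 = -8.01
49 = 49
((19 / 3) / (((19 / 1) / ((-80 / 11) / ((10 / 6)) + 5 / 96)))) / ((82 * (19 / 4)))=-4553 / 1233936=-0.00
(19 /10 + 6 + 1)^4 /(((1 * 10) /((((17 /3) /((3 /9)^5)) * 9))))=777564592713 /100000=7775645.93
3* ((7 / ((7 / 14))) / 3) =14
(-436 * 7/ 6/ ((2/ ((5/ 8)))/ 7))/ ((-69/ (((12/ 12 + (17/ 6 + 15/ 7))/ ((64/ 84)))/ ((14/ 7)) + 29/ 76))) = 139747265/ 2013696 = 69.40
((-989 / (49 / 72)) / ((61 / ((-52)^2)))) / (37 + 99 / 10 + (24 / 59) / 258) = -1628300993280 / 1185530059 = -1373.48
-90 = -90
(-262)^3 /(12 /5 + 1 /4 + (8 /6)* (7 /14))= -1079083680 /199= -5422531.06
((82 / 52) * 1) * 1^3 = 41 / 26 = 1.58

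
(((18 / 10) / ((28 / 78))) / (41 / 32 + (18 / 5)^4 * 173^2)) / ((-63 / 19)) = -1482000 / 4926385527497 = -0.00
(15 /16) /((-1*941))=-15 /15056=-0.00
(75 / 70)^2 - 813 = -811.85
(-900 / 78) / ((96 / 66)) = -825 / 104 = -7.93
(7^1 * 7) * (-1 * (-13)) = 637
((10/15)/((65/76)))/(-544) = -19/13260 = -0.00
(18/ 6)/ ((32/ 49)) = 147/ 32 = 4.59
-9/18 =-1/2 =-0.50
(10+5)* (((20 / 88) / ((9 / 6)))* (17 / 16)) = 425 / 176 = 2.41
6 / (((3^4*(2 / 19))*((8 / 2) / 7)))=133 / 108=1.23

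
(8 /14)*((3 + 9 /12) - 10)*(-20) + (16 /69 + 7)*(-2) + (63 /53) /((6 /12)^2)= 1579958 /25599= 61.72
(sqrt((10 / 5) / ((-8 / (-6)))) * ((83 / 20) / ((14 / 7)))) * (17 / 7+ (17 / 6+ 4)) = 32287 * sqrt(6) / 3360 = 23.54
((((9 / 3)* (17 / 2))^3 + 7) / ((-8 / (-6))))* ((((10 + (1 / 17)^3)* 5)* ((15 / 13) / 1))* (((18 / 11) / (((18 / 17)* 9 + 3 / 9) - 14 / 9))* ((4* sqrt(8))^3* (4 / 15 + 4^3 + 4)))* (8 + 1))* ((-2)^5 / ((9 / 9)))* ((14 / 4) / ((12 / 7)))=-305269186896667607040* sqrt(2) / 52526617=-8218991607319.28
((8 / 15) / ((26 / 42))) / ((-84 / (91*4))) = -56 / 15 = -3.73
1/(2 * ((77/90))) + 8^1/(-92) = 881/1771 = 0.50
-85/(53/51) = -4335/53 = -81.79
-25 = -25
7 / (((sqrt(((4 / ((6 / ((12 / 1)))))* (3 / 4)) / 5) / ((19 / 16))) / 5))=665* sqrt(30) / 96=37.94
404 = 404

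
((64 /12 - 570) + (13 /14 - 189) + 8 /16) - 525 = -1277.24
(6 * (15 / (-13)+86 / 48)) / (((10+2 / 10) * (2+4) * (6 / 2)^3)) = 995 / 429624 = 0.00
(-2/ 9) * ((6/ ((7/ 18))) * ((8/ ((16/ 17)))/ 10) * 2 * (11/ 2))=-1122/ 35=-32.06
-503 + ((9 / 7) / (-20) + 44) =-64269 / 140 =-459.06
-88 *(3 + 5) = -704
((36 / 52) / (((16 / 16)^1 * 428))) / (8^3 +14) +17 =49753297 / 2926664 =17.00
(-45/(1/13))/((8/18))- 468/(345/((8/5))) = -3032367/2300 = -1318.42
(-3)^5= -243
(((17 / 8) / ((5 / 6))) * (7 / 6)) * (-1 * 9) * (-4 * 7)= 7497 / 10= 749.70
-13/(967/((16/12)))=-52/2901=-0.02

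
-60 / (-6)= 10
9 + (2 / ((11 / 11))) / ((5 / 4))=53 / 5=10.60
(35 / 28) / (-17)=-5 / 68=-0.07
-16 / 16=-1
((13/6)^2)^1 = 169/36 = 4.69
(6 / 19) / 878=3 / 8341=0.00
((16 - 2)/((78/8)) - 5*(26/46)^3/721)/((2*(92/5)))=0.04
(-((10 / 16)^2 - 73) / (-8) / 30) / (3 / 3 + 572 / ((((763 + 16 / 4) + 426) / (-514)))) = 1847957 / 1499212800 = 0.00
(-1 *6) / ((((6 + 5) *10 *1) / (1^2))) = -3 / 55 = -0.05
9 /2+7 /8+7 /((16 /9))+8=277 /16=17.31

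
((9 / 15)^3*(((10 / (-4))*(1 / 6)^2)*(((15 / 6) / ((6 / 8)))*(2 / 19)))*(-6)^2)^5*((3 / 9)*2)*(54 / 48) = -0.00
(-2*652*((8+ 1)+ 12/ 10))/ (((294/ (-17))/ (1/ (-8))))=-96.14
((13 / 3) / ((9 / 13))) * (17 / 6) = 2873 / 162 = 17.73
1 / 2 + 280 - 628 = -347.50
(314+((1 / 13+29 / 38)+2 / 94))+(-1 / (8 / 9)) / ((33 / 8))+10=82899287 / 255398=324.59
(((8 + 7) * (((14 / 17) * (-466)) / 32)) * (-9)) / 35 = 6291 / 136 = 46.26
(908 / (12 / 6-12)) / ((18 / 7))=-1589 / 45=-35.31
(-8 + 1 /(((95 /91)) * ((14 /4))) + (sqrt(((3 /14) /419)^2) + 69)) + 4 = 36375351 /557270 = 65.27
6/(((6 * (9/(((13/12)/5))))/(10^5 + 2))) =216671/90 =2407.46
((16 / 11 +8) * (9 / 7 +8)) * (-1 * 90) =-7901.30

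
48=48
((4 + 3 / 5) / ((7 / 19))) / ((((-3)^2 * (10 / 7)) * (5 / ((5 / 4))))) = 437 / 1800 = 0.24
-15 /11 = -1.36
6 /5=1.20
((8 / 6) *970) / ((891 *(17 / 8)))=31040 / 45441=0.68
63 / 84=3 / 4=0.75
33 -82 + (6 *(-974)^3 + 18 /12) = -5544062591.50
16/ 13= 1.23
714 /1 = 714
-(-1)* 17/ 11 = 17/ 11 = 1.55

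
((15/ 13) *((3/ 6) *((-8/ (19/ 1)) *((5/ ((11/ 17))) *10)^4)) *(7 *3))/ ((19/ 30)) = -19731836250000000/ 68710213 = -287174721.03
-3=-3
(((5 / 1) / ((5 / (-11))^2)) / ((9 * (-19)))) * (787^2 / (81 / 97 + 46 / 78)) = -8591267399 / 139650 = -61520.00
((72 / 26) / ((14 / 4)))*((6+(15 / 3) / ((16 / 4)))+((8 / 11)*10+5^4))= 506502 / 1001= 506.00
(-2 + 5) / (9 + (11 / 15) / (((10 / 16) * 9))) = 2025 / 6163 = 0.33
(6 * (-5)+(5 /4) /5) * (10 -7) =-89.25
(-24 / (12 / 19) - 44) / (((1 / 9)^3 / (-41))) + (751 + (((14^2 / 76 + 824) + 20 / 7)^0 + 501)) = 2452151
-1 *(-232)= 232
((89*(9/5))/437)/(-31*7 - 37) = -801/554990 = -0.00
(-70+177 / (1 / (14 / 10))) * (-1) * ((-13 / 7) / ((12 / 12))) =1651 / 5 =330.20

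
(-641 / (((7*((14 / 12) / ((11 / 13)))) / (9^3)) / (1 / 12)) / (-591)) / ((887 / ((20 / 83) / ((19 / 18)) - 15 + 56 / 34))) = -602872747587 / 5968152182174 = -0.10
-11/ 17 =-0.65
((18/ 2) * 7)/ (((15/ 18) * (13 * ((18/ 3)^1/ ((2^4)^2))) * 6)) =2688/ 65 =41.35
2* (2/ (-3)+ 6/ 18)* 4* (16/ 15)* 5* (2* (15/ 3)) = -1280/ 9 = -142.22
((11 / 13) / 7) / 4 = 11 / 364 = 0.03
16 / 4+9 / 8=41 / 8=5.12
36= 36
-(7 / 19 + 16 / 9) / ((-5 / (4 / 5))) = 1468 / 4275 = 0.34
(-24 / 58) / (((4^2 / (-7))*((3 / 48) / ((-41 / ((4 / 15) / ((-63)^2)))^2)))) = 125121437158725 / 116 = 1078633078954.53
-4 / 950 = -2 / 475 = -0.00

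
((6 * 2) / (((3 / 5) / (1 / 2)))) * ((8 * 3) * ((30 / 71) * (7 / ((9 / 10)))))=56000 / 71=788.73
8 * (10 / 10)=8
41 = 41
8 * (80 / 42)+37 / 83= 27337 / 1743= 15.68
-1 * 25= -25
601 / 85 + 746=64011 / 85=753.07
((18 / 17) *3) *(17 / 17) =54 / 17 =3.18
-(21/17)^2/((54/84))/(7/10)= -980/289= -3.39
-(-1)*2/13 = 2/13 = 0.15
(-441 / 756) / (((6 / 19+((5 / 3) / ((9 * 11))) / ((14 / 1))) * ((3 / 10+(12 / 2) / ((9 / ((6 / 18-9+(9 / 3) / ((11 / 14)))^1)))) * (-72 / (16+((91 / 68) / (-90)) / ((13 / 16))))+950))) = -6197720067 / 3244028548448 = -0.00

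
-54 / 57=-18 / 19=-0.95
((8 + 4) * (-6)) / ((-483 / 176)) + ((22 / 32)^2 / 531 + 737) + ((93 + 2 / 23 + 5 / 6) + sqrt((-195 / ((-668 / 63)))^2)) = 3200049939343 / 3654911232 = 875.55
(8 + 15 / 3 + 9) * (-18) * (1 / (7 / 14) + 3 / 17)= -14652 / 17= -861.88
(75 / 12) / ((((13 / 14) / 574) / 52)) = 200900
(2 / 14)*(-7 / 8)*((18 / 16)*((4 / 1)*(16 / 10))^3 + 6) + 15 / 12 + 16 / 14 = -61637 / 1750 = -35.22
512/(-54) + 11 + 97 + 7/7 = 2687/27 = 99.52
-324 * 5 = -1620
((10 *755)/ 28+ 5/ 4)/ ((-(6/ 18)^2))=-68265/ 28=-2438.04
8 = 8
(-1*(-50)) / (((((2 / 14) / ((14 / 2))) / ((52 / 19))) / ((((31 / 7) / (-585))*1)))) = -8680 / 171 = -50.76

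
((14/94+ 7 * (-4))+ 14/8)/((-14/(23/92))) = 701/1504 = 0.47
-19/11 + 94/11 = 75/11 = 6.82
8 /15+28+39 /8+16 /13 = 54037 /1560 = 34.64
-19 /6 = -3.17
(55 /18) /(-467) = -55 /8406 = -0.01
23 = 23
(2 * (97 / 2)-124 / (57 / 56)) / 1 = -1415 / 57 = -24.82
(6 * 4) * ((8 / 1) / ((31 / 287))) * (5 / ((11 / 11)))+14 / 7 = 275582 / 31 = 8889.74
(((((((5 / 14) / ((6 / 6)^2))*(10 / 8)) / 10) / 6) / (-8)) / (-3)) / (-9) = -5 / 145152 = -0.00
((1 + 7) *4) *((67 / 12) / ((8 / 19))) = 1273 / 3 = 424.33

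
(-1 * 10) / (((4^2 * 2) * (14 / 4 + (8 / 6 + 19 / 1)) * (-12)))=0.00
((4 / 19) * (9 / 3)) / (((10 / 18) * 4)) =27 / 95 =0.28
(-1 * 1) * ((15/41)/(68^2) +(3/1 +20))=-4360447/189584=-23.00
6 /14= 0.43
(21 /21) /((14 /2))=1 /7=0.14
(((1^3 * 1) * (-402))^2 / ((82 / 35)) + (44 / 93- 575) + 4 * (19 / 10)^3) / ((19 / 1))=65231113117 / 18111750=3601.59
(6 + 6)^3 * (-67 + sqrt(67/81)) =-115776 + 192 * sqrt(67) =-114204.41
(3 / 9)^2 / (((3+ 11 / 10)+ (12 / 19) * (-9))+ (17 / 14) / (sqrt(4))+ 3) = 2660 / 48429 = 0.05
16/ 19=0.84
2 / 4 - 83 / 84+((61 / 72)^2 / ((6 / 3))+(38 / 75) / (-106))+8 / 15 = 0.40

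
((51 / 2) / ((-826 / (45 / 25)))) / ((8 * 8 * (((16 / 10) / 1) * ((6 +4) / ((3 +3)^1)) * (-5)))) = 1377 / 21145600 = 0.00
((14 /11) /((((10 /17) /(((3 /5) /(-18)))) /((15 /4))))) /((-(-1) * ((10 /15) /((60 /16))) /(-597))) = 908.22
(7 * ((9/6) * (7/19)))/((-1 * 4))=-147/152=-0.97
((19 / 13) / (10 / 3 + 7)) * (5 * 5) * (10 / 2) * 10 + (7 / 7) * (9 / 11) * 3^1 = 794631 / 4433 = 179.25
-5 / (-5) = 1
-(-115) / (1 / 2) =230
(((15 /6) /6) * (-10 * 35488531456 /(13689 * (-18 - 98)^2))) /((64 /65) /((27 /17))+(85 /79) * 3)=-1860292000 /8916687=-208.63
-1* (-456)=456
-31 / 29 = -1.07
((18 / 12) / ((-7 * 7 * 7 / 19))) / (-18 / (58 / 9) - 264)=551 / 1769194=0.00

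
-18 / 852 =-3 / 142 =-0.02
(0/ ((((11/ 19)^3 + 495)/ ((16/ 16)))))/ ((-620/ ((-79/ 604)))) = 0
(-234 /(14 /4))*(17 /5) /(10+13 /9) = -71604 /3605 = -19.86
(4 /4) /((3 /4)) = 4 /3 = 1.33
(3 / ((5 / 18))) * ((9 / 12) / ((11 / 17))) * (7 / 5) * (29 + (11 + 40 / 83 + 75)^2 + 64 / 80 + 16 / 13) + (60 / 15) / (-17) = 551059562808499 / 4186789750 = 131618.64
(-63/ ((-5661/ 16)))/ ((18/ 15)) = 280/ 1887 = 0.15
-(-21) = 21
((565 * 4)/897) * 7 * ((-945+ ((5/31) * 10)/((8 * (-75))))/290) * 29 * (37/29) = -10288550447/4838418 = -2126.43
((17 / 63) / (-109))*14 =-34 / 981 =-0.03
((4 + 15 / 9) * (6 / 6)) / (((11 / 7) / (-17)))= -2023 / 33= -61.30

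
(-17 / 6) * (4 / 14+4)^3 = -76500 / 343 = -223.03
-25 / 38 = -0.66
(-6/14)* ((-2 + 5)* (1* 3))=-3.86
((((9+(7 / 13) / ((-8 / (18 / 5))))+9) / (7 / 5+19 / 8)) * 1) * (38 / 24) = 29241 / 3926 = 7.45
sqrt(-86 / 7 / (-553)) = sqrt(6794) / 553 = 0.15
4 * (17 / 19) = 68 / 19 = 3.58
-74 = -74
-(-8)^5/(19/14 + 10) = 458752/159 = 2885.23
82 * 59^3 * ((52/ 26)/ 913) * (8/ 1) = 269457248/ 913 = 295133.90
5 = 5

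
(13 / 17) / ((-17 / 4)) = -52 / 289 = -0.18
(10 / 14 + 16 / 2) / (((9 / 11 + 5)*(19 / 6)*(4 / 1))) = 2013 / 17024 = 0.12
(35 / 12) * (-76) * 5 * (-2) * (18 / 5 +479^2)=1525806590 / 3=508602196.67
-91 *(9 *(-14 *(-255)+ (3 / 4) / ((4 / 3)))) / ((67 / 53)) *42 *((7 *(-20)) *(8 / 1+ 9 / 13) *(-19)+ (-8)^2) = -301851183732903 / 134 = -2252620774126.14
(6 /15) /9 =2 /45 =0.04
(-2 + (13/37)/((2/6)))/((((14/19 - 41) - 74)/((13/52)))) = 665/321308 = 0.00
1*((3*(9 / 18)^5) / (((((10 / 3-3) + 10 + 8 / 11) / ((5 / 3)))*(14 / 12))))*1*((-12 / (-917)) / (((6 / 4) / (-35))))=-495 / 133882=-0.00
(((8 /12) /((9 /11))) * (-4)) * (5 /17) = -440 /459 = -0.96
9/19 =0.47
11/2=5.50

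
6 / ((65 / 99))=9.14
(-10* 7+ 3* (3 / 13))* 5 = -4505 / 13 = -346.54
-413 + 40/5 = -405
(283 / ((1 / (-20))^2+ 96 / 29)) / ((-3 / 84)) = -91918400 / 38429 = -2391.90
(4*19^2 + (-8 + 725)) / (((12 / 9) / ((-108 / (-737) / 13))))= 175041 / 9581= 18.27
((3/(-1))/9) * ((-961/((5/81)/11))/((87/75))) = 1427085/29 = 49209.83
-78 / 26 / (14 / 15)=-45 / 14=-3.21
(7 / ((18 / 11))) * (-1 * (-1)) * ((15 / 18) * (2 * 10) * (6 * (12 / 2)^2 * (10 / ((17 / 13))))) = 2002000 / 17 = 117764.71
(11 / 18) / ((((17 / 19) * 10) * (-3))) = -209 / 9180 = -0.02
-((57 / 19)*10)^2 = -900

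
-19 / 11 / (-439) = 19 / 4829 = 0.00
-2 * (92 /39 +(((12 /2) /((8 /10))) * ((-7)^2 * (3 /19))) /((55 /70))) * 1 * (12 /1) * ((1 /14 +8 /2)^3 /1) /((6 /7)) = -2018256057 /14014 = -144017.13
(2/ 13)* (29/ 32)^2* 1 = 841/ 6656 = 0.13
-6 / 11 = -0.55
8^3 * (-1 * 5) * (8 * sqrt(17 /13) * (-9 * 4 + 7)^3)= 499486720 * sqrt(221) /13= 571184916.76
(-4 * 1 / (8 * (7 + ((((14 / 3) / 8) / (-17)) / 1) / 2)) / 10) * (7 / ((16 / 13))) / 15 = -221 / 81400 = -0.00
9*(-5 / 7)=-6.43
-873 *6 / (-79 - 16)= 55.14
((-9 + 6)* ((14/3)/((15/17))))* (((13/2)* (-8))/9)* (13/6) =80444/405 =198.63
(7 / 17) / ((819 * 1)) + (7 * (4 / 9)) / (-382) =-2903 / 379899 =-0.01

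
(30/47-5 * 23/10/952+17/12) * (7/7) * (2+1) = 548441/89488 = 6.13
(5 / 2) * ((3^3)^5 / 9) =7971615 / 2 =3985807.50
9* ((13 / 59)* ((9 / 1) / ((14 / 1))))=1053 / 826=1.27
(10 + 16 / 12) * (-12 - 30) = -476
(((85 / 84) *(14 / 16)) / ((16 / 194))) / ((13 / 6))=8245 / 1664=4.95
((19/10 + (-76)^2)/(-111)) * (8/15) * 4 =-924464/8325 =-111.05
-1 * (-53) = 53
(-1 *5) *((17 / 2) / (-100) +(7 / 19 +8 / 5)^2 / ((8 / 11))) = -189261 / 7220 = -26.21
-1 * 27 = -27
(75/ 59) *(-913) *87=-100971.61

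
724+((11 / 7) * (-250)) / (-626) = 1587659 / 2191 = 724.63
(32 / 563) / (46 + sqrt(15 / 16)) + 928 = 17680727776 / 19052483-128 * sqrt(15) / 19052483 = 928.00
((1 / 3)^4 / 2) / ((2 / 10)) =5 / 162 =0.03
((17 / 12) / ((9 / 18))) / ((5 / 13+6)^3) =37349 / 3430722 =0.01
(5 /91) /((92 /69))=15 /364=0.04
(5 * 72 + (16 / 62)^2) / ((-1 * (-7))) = 49432 / 961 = 51.44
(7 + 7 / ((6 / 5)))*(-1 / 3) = -77 / 18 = -4.28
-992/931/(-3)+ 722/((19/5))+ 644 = 2330354/2793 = 834.36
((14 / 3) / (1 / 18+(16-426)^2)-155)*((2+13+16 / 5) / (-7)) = 6096987923 / 15129005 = 403.00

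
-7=-7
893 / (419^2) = 893 / 175561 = 0.01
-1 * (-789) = 789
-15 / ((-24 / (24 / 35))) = 3 / 7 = 0.43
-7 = -7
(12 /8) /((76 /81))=243 /152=1.60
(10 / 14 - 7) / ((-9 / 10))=440 / 63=6.98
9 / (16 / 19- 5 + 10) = 57 / 37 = 1.54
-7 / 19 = -0.37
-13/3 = -4.33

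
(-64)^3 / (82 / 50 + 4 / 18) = -58982400 / 419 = -140769.45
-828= -828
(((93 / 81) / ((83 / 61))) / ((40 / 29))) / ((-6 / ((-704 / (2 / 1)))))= 1206458 / 33615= 35.89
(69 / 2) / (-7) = -69 / 14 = -4.93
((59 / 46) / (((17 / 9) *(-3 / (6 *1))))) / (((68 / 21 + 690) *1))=-11151 / 5692178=-0.00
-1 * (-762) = 762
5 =5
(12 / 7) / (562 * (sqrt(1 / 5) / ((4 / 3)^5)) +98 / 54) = 0.03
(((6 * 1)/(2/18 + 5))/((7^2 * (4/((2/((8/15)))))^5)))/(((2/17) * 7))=348553125/16544432128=0.02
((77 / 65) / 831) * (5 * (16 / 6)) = 0.02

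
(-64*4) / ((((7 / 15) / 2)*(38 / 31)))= -119040 / 133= -895.04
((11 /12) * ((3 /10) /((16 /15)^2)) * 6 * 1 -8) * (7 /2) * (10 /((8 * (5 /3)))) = -140847 /8192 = -17.19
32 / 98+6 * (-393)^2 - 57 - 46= 45402975 / 49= 926591.33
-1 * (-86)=86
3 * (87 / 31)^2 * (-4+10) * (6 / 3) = 272484 / 961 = 283.54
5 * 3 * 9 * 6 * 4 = 3240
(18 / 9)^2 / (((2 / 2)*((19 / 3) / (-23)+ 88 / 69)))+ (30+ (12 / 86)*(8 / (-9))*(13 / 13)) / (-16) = 2201 / 1032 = 2.13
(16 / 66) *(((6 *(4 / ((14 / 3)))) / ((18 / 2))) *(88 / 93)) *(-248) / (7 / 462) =-2145.52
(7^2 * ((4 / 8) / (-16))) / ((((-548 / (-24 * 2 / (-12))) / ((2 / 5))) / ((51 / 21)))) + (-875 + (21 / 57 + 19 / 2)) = -180152739 / 208240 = -865.12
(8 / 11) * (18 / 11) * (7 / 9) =112 / 121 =0.93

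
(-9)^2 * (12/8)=243/2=121.50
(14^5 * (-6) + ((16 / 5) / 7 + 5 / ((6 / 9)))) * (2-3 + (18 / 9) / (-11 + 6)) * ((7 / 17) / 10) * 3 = 4743595983 / 8500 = 558070.12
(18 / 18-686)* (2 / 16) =-685 / 8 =-85.62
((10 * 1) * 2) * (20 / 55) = 80 / 11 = 7.27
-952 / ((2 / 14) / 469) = -3125416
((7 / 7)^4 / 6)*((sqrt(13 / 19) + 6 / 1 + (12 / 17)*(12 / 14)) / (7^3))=sqrt(247) / 39102 + 131 / 40817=0.00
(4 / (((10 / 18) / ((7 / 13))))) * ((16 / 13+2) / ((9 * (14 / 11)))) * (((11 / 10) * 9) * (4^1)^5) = 46835712 / 4225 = 11085.38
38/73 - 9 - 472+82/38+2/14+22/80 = -185598681/388360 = -477.90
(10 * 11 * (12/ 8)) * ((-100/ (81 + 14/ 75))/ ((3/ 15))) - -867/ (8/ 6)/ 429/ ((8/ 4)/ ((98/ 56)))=-28277045859/ 27863264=-1014.85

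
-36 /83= -0.43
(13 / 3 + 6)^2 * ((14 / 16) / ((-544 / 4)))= -0.69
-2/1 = -2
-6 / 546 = -0.01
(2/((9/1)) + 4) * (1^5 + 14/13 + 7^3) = 170468/117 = 1456.99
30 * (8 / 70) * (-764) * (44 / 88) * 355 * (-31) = 100893840 / 7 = 14413405.71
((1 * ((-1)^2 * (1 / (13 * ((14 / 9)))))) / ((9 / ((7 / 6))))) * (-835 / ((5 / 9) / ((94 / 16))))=-23547 / 416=-56.60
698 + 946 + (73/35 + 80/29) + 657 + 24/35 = 2306.53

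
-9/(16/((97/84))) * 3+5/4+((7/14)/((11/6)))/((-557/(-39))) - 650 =-650.68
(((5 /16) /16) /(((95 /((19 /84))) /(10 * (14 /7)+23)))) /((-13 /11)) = -473 /279552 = -0.00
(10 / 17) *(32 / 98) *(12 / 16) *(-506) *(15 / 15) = -60720 / 833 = -72.89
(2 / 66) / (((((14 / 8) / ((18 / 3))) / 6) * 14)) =24 / 539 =0.04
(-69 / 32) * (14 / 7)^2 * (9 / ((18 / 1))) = -69 / 16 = -4.31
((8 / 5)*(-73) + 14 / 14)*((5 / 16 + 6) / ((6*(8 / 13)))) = -253409 / 1280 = -197.98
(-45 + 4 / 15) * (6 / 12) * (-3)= 671 / 10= 67.10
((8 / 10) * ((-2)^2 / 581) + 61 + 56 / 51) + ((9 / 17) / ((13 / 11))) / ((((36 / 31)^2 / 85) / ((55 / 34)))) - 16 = 16969335433 / 184897440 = 91.78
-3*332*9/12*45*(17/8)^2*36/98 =-87432615/1568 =-55760.60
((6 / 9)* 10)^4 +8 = 160648 / 81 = 1983.31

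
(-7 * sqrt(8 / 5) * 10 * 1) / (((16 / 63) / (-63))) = 27783 * sqrt(10) / 4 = 21964.39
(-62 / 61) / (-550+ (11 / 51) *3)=1054 / 569679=0.00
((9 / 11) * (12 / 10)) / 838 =27 / 23045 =0.00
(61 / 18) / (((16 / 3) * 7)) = 61 / 672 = 0.09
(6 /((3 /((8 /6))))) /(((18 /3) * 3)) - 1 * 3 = -77 /27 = -2.85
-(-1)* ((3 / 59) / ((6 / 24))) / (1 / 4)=48 / 59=0.81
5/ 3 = 1.67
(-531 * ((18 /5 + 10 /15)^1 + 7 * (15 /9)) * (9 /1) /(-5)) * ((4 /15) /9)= 56404 /125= 451.23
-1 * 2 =-2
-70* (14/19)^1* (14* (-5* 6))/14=1547.37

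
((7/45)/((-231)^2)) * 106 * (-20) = -424/68607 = -0.01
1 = 1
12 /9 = 4 /3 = 1.33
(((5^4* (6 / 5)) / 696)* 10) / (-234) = -625 / 13572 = -0.05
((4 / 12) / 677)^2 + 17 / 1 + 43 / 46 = 17.93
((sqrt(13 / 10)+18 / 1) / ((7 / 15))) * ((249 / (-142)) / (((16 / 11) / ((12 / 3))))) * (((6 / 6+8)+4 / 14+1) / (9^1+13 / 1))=-302535 / 3479 - 6723 * sqrt(130) / 13916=-92.47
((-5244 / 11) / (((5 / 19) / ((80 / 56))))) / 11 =-199272 / 847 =-235.27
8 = 8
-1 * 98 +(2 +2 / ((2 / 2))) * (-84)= -434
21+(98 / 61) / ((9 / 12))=4235 / 183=23.14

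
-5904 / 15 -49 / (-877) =-393.54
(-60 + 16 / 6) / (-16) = 43 / 12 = 3.58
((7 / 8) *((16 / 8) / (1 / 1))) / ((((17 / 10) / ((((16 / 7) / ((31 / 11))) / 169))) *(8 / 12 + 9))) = 1320 / 2582827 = 0.00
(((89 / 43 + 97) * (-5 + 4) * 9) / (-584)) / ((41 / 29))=277965 / 257398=1.08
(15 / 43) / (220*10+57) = 15 / 97051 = 0.00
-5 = -5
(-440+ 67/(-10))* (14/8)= -781.72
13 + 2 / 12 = 79 / 6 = 13.17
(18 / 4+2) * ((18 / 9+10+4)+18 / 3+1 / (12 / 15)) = 1209 / 8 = 151.12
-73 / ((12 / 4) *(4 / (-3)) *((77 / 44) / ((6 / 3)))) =146 / 7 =20.86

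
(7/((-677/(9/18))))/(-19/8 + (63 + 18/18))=-28/333761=-0.00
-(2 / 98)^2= -1 / 2401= -0.00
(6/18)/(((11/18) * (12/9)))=9/22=0.41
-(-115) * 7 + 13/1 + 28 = 846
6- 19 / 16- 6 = -19 / 16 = -1.19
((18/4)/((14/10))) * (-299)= -13455/14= -961.07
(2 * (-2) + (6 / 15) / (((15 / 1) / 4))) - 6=-742 / 75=-9.89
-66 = -66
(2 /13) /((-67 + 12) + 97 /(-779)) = -779 /279123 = -0.00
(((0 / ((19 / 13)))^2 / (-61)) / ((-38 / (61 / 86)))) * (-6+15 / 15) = 0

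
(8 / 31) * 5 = 40 / 31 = 1.29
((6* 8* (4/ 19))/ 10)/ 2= 48/ 95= 0.51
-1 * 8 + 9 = 1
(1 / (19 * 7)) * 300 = 300 / 133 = 2.26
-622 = -622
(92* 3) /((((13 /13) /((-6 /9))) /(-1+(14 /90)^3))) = 16703888 /91125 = 183.31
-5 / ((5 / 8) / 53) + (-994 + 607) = -811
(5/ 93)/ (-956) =-5/ 88908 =-0.00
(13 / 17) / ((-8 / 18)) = -117 / 68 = -1.72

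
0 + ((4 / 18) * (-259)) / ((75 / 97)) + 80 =3754 / 675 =5.56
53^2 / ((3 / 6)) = 5618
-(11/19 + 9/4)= -215/76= -2.83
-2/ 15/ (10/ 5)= -1/ 15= -0.07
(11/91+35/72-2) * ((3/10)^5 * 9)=-2217861/72800000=-0.03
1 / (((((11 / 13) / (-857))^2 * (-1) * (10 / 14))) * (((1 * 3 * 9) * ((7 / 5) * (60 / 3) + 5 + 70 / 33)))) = -868853167 / 573705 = -1514.46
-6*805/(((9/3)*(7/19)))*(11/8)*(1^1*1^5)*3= -72105/4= -18026.25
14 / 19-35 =-651 / 19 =-34.26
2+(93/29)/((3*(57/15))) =1257/551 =2.28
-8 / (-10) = 4 / 5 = 0.80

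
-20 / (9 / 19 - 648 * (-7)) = -380 / 86193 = -0.00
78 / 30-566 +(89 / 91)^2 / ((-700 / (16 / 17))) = -13879939999 / 24635975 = -563.40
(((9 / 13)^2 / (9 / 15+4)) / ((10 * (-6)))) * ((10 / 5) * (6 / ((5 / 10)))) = -162 / 3887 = -0.04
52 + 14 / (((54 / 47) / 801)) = 9812.33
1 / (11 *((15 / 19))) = 19 / 165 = 0.12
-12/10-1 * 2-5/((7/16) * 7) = -1184/245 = -4.83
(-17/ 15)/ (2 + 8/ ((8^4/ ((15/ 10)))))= -17408/ 30765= -0.57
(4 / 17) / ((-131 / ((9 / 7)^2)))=-324 / 109123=-0.00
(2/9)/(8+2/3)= 1/39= 0.03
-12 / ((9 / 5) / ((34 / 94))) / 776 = -85 / 27354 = -0.00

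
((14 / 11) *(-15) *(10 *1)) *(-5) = 10500 / 11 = 954.55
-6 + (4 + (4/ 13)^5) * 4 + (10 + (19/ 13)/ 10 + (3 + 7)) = 111971519/ 3712930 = 30.16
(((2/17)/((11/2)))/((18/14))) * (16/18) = 224/15147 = 0.01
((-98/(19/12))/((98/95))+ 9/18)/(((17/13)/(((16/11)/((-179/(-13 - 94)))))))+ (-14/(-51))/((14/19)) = -3935285/100419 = -39.19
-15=-15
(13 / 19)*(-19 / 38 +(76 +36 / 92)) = 45383 / 874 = 51.93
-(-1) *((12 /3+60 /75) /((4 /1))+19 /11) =161 /55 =2.93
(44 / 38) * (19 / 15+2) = 1078 / 285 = 3.78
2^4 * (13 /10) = 104 /5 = 20.80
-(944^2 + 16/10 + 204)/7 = -4456708/35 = -127334.51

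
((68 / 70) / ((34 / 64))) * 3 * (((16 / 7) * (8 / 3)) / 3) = 8192 / 735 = 11.15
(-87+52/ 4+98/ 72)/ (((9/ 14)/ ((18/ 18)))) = -18305/ 162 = -112.99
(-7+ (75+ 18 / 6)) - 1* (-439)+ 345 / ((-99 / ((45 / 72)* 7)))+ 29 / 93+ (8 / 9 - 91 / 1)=9942443 / 24552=404.95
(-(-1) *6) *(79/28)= 237/14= 16.93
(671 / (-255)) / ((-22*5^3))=61 / 63750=0.00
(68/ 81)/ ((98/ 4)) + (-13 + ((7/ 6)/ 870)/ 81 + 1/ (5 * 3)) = -53448973/ 4143636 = -12.90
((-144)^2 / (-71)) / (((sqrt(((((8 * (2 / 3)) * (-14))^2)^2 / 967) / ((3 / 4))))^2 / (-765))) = 14560597665 / 2792996864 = 5.21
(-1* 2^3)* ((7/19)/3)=-56/57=-0.98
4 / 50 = 2 / 25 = 0.08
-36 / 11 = -3.27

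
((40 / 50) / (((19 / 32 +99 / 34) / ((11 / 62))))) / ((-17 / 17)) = -0.04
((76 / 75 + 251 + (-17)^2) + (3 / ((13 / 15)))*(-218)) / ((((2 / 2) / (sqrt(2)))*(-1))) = 208262*sqrt(2) / 975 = 302.08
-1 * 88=-88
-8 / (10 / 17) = -68 / 5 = -13.60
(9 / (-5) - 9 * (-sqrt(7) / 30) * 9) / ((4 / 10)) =-9 / 2 + 27 * sqrt(7) / 4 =13.36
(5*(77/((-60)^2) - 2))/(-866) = 7123/623520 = 0.01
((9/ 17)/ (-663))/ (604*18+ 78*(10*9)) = -1/ 22406748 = -0.00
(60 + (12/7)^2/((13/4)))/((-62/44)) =-853512/19747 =-43.22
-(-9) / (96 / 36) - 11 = -7.62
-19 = -19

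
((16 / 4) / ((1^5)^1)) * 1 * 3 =12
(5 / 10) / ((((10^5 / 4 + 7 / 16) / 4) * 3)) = 32 / 1200021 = 0.00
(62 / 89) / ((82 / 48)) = 1488 / 3649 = 0.41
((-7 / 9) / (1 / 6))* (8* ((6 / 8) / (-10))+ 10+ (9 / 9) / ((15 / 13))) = -2156 / 45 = -47.91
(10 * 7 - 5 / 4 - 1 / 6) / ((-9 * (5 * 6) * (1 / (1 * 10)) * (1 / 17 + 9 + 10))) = -0.13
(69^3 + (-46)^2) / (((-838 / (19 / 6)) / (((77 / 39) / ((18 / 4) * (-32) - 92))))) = 483704375 / 46277712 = 10.45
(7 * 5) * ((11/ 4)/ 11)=35/ 4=8.75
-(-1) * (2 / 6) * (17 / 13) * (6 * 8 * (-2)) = -544 / 13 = -41.85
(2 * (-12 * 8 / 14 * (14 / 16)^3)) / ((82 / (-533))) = 1911 / 32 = 59.72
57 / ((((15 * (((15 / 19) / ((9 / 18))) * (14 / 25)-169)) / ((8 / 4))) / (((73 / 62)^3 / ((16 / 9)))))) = -1263916233 / 30450691904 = -0.04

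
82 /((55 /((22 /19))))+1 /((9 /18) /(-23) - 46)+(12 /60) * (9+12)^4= 7822952081 /201115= 38897.90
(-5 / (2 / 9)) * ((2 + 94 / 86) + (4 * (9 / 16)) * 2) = -29385 / 172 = -170.84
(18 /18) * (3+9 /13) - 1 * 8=-56 /13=-4.31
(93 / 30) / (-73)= -31 / 730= -0.04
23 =23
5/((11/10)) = 50/11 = 4.55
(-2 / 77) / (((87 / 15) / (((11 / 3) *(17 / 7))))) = -0.04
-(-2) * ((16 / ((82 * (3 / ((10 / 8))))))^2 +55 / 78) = 279965 / 196677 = 1.42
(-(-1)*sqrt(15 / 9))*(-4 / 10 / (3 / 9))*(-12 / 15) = 8*sqrt(15) / 25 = 1.24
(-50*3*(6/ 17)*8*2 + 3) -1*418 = -21455/ 17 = -1262.06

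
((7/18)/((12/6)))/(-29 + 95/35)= -49/6624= -0.01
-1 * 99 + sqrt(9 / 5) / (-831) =-99-sqrt(5) / 1385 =-99.00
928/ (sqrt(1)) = 928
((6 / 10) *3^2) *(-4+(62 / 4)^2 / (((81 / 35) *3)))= 29747 / 180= 165.26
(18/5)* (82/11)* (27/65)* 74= 2949048/3575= 824.91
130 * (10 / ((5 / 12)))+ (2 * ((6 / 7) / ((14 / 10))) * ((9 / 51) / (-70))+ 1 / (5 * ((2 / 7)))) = 3120.70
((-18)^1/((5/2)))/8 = -9/10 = -0.90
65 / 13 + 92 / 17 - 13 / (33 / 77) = -19.92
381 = 381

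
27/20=1.35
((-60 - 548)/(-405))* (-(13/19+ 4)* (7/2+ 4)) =-1424/27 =-52.74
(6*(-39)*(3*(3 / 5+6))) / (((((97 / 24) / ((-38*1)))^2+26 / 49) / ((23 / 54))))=-402134084352 / 110431925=-3641.47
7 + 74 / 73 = 585 / 73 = 8.01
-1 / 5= -0.20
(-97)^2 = 9409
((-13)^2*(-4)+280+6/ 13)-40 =-5662/ 13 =-435.54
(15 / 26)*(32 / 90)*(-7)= -56 / 39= -1.44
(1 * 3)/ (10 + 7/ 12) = 36/ 127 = 0.28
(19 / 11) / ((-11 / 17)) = -323 / 121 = -2.67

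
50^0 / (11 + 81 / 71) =71 / 862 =0.08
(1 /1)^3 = 1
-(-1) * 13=13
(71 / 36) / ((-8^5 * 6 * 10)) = -0.00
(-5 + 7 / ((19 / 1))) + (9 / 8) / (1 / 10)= 6.62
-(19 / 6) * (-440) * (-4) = -16720 / 3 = -5573.33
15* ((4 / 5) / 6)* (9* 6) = 108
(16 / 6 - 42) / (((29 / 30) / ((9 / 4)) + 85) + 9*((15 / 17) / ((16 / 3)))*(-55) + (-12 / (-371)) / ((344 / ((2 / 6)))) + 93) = -23041236960 / 56550388243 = -0.41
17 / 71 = 0.24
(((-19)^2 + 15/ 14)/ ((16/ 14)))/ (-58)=-5069/ 928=-5.46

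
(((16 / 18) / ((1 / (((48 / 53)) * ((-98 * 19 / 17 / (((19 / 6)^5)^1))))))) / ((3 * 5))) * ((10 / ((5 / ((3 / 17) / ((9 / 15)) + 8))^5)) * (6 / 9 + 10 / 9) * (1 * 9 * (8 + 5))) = -251268867141271289856 / 520995321473115625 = -482.29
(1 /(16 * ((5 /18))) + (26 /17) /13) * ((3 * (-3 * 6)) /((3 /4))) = -24.67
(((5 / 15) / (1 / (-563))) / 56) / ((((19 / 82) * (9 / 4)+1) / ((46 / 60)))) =-530909 / 314370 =-1.69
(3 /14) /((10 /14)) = 3 /10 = 0.30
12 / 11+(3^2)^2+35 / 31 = 28378 / 341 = 83.22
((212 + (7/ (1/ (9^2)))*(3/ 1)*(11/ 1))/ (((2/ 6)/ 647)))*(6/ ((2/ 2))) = 220377258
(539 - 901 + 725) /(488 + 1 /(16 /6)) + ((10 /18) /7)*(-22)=-246818 /246141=-1.00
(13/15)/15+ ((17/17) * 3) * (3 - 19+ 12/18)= -10337/225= -45.94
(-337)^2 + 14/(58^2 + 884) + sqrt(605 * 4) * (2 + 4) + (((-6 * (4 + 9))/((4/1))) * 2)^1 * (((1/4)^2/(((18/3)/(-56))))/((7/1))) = 132 * sqrt(5) + 120613733/1062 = 113867.41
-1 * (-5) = 5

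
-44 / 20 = -11 / 5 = -2.20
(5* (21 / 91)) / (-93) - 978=-394139 / 403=-978.01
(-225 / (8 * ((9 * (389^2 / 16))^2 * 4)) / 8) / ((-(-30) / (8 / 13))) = -20 / 8037213809391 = -0.00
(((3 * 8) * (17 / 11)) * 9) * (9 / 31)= 33048 / 341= 96.91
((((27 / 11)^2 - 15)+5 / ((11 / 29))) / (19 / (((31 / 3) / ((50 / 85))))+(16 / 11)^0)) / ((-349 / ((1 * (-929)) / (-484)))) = -249197747 / 22421403092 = -0.01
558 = 558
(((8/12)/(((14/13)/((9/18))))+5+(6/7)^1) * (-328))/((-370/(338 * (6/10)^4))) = 748332/3125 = 239.47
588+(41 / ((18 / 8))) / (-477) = 2524120 / 4293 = 587.96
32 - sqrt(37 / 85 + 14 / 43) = 32 - 3 * sqrt(1129395) / 3655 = 31.13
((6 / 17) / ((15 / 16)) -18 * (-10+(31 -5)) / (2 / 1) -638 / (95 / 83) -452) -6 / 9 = -1117936 / 969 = -1153.70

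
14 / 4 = 7 / 2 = 3.50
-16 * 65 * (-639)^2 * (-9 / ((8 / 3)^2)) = 537452516.25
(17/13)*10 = 170/13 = 13.08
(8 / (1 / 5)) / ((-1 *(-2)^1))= 20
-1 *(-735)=735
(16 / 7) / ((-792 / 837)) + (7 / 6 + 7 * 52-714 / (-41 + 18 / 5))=176411 / 462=381.84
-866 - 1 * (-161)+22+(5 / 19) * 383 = -11062 / 19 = -582.21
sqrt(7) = 2.65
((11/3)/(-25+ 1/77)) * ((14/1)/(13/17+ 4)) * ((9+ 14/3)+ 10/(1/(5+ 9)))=-46465573/701298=-66.26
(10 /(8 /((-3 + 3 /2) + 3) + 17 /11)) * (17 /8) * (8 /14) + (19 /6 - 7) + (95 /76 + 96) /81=-0.87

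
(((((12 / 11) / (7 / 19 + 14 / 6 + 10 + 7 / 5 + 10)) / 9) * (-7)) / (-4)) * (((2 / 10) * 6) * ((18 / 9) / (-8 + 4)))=-399 / 75559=-0.01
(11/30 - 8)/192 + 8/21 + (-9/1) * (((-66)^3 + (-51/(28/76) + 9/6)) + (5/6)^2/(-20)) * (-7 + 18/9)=-521881234843/40320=-12943483.01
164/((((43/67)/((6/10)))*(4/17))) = 140097/215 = 651.61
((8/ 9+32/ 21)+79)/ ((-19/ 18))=-10258/ 133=-77.13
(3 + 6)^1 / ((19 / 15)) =135 / 19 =7.11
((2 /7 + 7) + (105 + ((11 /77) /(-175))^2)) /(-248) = -168498751 /372155000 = -0.45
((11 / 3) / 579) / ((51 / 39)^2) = 1859 / 501993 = 0.00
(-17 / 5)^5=-1419857 / 3125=-454.35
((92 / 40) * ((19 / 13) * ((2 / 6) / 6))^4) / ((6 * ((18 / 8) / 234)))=2997383 / 1729742040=0.00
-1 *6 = -6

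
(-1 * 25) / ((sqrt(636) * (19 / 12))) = -50 * sqrt(159) / 1007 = -0.63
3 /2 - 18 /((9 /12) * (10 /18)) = -417 /10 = -41.70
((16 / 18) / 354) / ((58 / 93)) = 0.00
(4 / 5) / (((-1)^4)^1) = 0.80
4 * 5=20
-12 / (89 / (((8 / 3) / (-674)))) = 16 / 29993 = 0.00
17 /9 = 1.89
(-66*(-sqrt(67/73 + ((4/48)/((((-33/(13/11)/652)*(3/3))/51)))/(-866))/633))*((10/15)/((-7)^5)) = -2*sqrt(4493219033910)/1008848427237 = -0.00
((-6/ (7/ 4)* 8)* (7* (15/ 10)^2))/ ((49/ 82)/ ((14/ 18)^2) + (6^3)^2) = -1312/ 141699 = -0.01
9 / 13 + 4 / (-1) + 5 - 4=-30 / 13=-2.31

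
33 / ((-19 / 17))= -561 / 19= -29.53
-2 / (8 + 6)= -1 / 7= -0.14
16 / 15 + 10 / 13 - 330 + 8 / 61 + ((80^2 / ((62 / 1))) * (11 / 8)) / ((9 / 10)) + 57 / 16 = -2951689181 / 17699760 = -166.76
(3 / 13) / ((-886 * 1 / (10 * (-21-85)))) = 0.28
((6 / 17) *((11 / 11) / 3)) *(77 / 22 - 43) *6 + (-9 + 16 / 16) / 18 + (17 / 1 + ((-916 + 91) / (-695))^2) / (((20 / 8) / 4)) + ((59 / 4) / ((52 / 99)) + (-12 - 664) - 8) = -2013060174331 / 3074357520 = -654.79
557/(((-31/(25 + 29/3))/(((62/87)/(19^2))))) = -115856/94221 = -1.23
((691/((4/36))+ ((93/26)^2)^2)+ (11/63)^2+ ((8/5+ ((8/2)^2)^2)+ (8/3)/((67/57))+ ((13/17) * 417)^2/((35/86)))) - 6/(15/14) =45039566744981847359/175597019685360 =256493.91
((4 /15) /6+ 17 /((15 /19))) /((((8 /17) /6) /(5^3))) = 412675 /12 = 34389.58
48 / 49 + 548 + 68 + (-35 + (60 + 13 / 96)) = 3020509 / 4704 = 642.12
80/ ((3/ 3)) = 80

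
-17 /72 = -0.24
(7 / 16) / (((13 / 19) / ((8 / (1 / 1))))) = 133 / 26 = 5.12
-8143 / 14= -581.64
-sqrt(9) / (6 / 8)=-4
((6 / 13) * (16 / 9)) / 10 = 16 / 195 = 0.08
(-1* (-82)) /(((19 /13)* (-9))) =-1066 /171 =-6.23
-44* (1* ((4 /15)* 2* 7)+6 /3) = -3784 /15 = -252.27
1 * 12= 12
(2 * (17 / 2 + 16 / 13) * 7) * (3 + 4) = 12397 / 13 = 953.62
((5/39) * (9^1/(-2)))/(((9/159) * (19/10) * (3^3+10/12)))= -7950/41249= -0.19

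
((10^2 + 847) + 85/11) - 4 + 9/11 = 10467/11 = 951.55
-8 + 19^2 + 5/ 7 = 2476/ 7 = 353.71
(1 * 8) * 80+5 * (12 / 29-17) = 16155 / 29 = 557.07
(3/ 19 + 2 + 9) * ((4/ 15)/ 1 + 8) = 26288/ 285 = 92.24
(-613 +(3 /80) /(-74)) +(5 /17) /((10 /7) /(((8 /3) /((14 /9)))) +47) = -17705532877 /28883680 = -612.99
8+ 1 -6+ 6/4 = 4.50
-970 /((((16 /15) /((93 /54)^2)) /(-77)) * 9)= 179442725 /7776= 23076.48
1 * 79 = 79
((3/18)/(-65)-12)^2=21911761/152100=144.06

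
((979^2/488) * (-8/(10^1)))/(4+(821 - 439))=-958441/235460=-4.07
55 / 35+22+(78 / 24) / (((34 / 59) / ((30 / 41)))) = 540555 / 19516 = 27.70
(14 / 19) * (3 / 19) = 42 / 361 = 0.12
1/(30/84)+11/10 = 39/10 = 3.90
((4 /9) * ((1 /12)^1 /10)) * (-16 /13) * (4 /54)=-16 /47385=-0.00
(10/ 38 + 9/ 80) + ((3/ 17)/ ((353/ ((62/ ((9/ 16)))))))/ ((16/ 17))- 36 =-57249551/ 1609680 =-35.57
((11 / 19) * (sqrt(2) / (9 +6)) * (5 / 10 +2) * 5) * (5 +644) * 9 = 3985.29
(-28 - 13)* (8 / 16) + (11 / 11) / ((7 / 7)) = -19.50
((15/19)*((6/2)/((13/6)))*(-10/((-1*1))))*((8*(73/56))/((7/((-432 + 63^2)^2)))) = 203734093.19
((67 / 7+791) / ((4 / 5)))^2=49070025 / 49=1001429.08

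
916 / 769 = 1.19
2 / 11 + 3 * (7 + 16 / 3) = 409 / 11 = 37.18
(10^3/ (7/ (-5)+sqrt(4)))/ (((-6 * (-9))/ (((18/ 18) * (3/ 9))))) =2500/ 243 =10.29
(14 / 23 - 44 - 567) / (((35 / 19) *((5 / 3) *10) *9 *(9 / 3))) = -266741 / 362250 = -0.74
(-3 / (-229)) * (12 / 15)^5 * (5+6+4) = 9216 / 143125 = 0.06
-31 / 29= -1.07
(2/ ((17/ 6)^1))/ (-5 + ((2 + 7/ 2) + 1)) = 8/ 17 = 0.47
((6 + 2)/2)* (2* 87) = 696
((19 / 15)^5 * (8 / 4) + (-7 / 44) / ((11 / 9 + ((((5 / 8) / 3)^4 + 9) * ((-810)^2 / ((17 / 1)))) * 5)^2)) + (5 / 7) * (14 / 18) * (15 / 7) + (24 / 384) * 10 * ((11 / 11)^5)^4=5894912858425124232078308610383 / 707087826266121521671994775000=8.34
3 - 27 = -24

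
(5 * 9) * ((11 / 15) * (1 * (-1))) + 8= -25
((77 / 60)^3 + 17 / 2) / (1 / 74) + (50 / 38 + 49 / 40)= 1616864399 / 2052000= 787.95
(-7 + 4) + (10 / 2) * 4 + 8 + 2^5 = 57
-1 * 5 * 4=-20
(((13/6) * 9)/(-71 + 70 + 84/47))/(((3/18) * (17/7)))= 38493/629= 61.20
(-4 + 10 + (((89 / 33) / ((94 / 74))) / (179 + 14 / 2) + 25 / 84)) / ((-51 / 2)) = -25480951 / 102989502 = -0.25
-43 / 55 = -0.78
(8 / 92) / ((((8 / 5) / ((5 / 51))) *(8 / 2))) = 25 / 18768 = 0.00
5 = 5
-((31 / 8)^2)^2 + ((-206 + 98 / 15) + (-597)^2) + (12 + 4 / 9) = 65617276499 / 184320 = 355996.51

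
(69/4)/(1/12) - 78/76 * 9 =7515/38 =197.76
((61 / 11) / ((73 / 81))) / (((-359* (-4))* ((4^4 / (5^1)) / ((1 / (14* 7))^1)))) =24705 / 28929173504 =0.00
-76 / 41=-1.85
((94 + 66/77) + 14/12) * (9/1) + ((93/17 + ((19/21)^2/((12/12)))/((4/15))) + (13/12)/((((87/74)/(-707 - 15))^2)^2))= 88239700501617884199479/572668450956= 154085143601.52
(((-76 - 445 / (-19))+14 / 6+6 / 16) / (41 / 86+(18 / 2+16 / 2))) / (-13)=977863 / 4454892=0.22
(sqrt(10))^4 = 100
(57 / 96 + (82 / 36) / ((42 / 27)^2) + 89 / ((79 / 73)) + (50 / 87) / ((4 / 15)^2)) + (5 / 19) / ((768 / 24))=3135076597 / 34126736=91.87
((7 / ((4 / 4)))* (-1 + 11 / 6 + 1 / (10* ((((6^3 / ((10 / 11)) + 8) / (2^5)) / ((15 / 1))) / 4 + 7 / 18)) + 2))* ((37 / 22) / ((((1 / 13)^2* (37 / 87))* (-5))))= -2318364139 / 818620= -2832.04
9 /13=0.69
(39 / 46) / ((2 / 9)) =351 / 92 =3.82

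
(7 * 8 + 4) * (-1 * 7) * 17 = -7140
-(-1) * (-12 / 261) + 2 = 1.95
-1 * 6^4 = -1296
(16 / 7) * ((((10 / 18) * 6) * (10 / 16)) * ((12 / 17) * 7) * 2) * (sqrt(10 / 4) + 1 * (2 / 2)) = 800 / 17 + 400 * sqrt(10) / 17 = 121.47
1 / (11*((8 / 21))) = 21 / 88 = 0.24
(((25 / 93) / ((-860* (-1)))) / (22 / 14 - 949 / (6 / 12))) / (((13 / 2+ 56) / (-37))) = 259 / 2654336250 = 0.00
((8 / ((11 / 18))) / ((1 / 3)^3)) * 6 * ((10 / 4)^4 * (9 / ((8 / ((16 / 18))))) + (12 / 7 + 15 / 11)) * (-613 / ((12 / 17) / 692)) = -45488472898446 / 847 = -53705398935.59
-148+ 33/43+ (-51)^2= 105512/43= 2453.77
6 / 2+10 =13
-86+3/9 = -257/3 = -85.67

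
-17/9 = -1.89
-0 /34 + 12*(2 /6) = 4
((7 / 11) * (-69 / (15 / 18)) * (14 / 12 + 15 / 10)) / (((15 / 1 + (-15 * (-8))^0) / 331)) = -159873 / 55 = -2906.78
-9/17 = -0.53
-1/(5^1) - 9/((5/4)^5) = -9841/3125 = -3.15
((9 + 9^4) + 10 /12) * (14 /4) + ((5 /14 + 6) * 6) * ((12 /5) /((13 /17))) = 126222241 /5460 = 23117.63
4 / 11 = 0.36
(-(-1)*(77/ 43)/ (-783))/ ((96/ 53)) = -4081/ 3232224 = -0.00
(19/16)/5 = 19/80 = 0.24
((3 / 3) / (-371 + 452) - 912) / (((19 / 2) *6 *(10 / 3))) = -73871 / 15390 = -4.80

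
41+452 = 493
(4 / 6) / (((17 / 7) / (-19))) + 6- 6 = -266 / 51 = -5.22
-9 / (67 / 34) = -306 / 67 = -4.57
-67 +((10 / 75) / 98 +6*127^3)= 9033319786 / 735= 12290231.00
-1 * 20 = -20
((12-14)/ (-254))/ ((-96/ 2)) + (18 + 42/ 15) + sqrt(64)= 877819/ 30480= 28.80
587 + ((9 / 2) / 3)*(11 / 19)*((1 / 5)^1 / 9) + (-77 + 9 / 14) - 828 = -633089 / 1995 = -317.34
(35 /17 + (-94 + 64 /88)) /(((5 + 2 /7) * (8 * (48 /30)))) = -16135 /11968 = -1.35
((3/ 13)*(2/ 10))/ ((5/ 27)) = 81/ 325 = 0.25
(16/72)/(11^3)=2/11979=0.00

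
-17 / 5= -3.40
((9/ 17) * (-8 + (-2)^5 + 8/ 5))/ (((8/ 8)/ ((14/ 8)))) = -3024/ 85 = -35.58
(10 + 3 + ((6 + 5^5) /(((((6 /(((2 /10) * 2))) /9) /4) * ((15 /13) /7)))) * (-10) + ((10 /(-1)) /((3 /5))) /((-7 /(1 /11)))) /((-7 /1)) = 526518743 /8085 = 65122.91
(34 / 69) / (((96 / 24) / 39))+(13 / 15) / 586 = 485797 / 101085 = 4.81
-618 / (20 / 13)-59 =-4607 / 10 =-460.70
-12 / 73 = -0.16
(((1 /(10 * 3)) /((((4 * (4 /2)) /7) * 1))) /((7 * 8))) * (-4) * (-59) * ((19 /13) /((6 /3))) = 1121 /12480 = 0.09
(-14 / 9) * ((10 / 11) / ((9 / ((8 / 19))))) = -1120 / 16929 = -0.07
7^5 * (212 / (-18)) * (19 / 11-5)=7126168 / 11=647833.45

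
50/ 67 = 0.75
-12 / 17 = -0.71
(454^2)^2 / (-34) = -21241902728 / 17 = -1249523689.88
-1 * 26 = -26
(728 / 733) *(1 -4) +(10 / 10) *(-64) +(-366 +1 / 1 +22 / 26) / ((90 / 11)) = -5311809 / 47645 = -111.49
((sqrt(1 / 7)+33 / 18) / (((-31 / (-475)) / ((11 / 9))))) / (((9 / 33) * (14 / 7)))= 57475 * sqrt(7) / 11718+632225 / 10044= 75.92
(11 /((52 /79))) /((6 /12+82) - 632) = -869 /28574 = -0.03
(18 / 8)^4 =6561 / 256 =25.63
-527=-527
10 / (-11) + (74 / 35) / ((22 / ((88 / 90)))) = -0.82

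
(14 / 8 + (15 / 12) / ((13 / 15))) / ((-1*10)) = -83 / 260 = -0.32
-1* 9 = -9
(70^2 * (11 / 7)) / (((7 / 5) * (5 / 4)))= 4400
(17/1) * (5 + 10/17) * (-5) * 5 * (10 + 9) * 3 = -135375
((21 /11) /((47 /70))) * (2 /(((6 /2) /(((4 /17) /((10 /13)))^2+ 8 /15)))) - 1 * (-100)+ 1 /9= 681095309 /6723585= 101.30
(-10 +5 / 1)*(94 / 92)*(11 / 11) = -235 / 46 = -5.11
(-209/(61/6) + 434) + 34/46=581097/1403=414.18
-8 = -8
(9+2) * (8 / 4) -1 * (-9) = 31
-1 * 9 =-9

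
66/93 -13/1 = -381/31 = -12.29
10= 10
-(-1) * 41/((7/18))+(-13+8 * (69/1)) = 4511/7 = 644.43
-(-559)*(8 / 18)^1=2236 / 9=248.44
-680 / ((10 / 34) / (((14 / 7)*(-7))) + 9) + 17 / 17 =-159703 / 2137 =-74.73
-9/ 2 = -4.50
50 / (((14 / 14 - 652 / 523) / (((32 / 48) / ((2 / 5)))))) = -130750 / 387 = -337.86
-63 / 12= -21 / 4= -5.25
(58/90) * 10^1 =58/9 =6.44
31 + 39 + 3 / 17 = 1193 / 17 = 70.18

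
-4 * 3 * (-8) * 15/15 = 96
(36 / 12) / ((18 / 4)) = 2 / 3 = 0.67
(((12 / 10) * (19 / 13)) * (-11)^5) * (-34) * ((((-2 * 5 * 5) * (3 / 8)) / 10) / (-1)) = 468175257 / 26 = 18006740.65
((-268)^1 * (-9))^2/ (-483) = -12045.02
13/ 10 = 1.30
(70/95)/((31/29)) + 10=6296/589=10.69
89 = 89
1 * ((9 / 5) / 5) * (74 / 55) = 666 / 1375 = 0.48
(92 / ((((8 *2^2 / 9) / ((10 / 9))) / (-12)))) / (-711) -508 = -120281 / 237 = -507.51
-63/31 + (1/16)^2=-2.03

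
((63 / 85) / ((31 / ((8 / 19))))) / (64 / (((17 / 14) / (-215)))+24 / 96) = -2016 / 2269249135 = -0.00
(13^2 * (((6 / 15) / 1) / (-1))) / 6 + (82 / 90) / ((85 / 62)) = -40553 / 3825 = -10.60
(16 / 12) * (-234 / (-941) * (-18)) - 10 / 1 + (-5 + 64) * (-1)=-70545 / 941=-74.97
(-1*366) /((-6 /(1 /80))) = 0.76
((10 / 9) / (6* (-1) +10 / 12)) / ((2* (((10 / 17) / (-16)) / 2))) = 5.85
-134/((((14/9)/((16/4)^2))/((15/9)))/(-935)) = 2147828.57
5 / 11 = 0.45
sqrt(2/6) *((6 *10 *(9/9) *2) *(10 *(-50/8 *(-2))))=5000 *sqrt(3)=8660.25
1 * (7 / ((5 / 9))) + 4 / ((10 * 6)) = 38 / 3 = 12.67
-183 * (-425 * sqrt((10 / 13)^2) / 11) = 777750 / 143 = 5438.81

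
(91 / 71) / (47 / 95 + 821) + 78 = 432205241 / 5540982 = 78.00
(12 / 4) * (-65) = -195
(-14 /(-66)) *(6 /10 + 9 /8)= 161 /440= 0.37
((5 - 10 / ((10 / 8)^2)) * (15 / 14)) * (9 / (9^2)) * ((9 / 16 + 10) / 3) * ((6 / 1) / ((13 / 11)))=-143 / 48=-2.98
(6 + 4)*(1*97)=970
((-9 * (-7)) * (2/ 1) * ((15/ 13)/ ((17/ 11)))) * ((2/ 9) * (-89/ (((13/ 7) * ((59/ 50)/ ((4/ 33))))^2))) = -5.69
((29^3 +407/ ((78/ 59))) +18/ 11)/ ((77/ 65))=20849.38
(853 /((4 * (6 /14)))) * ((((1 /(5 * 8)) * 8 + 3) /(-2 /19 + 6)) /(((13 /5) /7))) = 113449 /156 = 727.24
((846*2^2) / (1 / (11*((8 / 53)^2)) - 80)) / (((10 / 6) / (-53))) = 126263808 / 89185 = 1415.75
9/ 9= 1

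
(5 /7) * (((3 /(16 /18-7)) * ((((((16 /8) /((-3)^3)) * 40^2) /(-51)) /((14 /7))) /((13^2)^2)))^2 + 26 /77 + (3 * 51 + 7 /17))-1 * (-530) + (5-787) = -1788562073674708198 /12579651823948209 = -142.18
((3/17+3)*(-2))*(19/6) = -342/17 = -20.12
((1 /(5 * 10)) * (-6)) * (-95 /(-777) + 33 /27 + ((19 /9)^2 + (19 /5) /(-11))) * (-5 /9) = 0.36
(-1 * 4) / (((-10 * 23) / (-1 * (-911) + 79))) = 396 / 23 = 17.22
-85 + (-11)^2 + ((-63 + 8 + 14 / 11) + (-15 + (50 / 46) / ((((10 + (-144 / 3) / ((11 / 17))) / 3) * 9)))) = -17540065 / 535854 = -32.73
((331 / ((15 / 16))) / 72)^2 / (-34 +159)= 438244 / 2278125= 0.19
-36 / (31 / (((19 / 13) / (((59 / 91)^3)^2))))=-29878659107388 / 1307596542871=-22.85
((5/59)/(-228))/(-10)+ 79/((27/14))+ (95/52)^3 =200279781517/4255782336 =47.06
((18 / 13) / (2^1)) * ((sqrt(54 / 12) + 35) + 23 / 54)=27 * sqrt(2) / 26 + 1913 / 78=25.99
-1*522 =-522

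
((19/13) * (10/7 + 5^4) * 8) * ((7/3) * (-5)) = -3332600/39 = -85451.28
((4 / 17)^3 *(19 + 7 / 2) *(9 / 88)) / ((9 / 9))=0.03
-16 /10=-8 /5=-1.60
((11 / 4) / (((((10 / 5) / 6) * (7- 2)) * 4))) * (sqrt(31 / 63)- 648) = -2673 / 10 +11 * sqrt(217) / 560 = -267.01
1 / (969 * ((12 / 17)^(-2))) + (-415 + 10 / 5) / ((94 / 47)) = -38552215 / 186694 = -206.50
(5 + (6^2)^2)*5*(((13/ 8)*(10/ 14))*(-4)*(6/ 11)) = -1268475/ 77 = -16473.70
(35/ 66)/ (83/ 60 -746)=-0.00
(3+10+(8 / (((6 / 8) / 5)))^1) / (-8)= -199 / 24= -8.29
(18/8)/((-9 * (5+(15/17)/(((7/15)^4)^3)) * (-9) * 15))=235301882417/1051580651996588400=0.00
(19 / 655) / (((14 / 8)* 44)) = 19 / 50435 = 0.00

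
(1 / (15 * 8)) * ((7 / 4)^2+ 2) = 27 / 640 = 0.04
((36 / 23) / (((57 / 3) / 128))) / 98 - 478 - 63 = -11582129 / 21413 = -540.89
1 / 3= 0.33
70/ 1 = 70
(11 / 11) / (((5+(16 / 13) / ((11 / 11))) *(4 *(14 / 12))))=13 / 378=0.03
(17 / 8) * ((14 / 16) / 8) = 119 / 512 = 0.23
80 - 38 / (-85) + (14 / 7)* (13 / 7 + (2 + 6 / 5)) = 53884 / 595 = 90.56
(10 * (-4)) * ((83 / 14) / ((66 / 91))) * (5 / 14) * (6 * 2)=-107900 / 77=-1401.30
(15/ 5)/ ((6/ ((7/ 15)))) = 0.23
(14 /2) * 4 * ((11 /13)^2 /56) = 121 /338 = 0.36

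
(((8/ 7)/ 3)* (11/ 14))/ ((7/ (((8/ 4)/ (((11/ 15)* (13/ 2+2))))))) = 80/ 5831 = 0.01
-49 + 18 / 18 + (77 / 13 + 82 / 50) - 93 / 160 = -426589 / 10400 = -41.02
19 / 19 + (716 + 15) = 732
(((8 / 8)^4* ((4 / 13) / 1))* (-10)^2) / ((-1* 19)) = -400 / 247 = -1.62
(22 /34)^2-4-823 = -238882 /289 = -826.58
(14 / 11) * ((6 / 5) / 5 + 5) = 1834 / 275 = 6.67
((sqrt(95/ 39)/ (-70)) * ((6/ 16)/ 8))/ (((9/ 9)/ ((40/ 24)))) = -sqrt(3705)/ 34944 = -0.00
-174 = -174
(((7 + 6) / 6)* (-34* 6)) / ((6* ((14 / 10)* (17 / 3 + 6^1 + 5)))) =-221 / 70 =-3.16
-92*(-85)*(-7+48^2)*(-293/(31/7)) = -1188424823.87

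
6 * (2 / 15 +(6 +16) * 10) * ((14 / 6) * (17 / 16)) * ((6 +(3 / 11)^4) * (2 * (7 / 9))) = 30590.02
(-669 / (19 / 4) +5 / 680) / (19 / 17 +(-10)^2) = -363917 / 261288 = -1.39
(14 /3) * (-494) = -6916 /3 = -2305.33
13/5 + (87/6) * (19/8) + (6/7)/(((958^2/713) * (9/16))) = 14276963663/385460880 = 37.04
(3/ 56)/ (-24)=-1/ 448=-0.00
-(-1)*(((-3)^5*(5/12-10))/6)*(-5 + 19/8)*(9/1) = -586845/64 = -9169.45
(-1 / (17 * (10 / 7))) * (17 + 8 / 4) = -133 / 170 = -0.78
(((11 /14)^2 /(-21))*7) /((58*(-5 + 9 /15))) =55 /68208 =0.00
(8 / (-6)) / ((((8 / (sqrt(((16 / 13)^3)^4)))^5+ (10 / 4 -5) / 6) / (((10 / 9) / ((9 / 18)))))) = -3245185536584267267831560205762560 / 70283528162466351345736075532556963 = -0.05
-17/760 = -0.02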